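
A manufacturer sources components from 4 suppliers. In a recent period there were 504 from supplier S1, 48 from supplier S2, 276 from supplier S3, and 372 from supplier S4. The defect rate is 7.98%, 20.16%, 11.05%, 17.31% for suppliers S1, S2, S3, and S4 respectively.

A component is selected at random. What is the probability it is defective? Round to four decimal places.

0.1207

Total: 504 + 48 + 276 + 372 = 1200.
P(S1) = 504/1200 = 0.42. P(S2) = 48/1200 = 0.04. P(S3) = 276/1200 = 0.23. P(S4) = 372/1200 = 0.31.
By the law of total probability,
P(D) = P(D|S1)·P(S1) + P(D|S2)·P(S2) + P(D|S3)·P(S3) + P(D|S4)·P(S4)
      = 0.0798·0.42 + 0.2016·0.04 + 0.1105·0.23 + 0.1731·0.31
      = 0.033516 + 0.008064 + 0.025415 + 0.053661 = 0.120656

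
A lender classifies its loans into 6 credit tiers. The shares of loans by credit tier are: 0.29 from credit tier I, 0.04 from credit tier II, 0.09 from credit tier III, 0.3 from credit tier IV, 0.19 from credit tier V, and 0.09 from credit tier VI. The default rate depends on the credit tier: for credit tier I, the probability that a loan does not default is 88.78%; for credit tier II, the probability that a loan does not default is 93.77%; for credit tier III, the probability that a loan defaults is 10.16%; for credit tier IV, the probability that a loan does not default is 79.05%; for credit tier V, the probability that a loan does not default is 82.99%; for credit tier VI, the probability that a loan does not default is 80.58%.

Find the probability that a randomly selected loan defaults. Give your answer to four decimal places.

P(D) ≈ 0.1568

P(D|I) = 1 − 0.8878 = 0.1122.
P(D|II) = 1 − 0.9377 = 0.0623.
P(D|IV) = 1 − 0.7905 = 0.2095.
P(D|V) = 1 − 0.8299 = 0.1701.
P(D|VI) = 1 − 0.8058 = 0.1942.
P(D) = P(D|I)·P(I) + P(D|II)·P(II) + P(D|III)·P(III) + P(D|IV)·P(IV) + P(D|V)·P(V) + P(D|VI)·P(VI)
      = 0.1122·0.29 + 0.0623·0.04 + 0.1016·0.09 + 0.2095·0.3 + 0.1701·0.19 + 0.1942·0.09
      = 0.032538 + 0.002492 + 0.009144 + 0.06285 + 0.032319 + 0.017478 = 0.156821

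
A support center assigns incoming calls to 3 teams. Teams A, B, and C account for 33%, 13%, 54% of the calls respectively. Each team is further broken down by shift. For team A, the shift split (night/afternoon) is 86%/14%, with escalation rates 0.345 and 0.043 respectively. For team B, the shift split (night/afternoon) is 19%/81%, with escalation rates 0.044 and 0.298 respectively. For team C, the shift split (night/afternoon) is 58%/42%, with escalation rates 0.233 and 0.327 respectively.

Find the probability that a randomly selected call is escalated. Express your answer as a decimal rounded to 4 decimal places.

P(E) ≈ 0.2795

P(E|A) = 0.86·0.345 + 0.14·0.043 = 0.2967 + 0.00602 = 0.30272
P(E|B) = 0.19·0.044 + 0.81·0.298 = 0.00836 + 0.24138 = 0.24974
P(E|C) = 0.58·0.233 + 0.42·0.327 = 0.13514 + 0.13734 = 0.27248
By total probability over the outer partition,
P(E) = 0.33·0.30272 + 0.13·0.24974 + 0.54·0.27248
      = 0.0998976 + 0.0324662 + 0.1471392 = 0.279503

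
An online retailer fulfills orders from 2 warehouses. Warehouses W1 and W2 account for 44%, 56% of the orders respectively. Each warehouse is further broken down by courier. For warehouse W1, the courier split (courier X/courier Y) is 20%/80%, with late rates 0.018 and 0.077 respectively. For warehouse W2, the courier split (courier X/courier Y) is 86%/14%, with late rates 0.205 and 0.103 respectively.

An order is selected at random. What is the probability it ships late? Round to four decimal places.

P(L) ≈ 0.1355

P(L|W1) = 0.2·0.018 + 0.8·0.077 = 0.0036 + 0.0616 = 0.0652
P(L|W2) = 0.86·0.205 + 0.14·0.103 = 0.1763 + 0.01442 = 0.19072
Then overall,
P(L) = 0.44·0.0652 + 0.56·0.19072
      = 0.028688 + 0.1068032 = 0.1354912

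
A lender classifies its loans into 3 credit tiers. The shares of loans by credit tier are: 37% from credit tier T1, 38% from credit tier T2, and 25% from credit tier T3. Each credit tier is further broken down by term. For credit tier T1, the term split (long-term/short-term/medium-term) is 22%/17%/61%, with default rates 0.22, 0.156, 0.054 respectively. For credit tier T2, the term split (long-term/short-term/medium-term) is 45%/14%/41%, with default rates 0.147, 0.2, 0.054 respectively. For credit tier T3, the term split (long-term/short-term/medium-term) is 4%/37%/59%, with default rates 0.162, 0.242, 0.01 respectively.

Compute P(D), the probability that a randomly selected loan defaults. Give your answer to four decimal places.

0.1096

P(D|T1) = 0.22·0.22 + 0.17·0.156 + 0.61·0.054 = 0.0484 + 0.02652 + 0.03294 = 0.10786
P(D|T2) = 0.45·0.147 + 0.14·0.2 + 0.41·0.054 = 0.06615 + 0.028 + 0.02214 = 0.11629
P(D|T3) = 0.04·0.162 + 0.37·0.242 + 0.59·0.01 = 0.00648 + 0.08954 + 0.0059 = 0.10192
Then overall,
P(D) = 0.37·0.10786 + 0.38·0.11629 + 0.25·0.10192
      = 0.0399082 + 0.0441902 + 0.02548 = 0.1095784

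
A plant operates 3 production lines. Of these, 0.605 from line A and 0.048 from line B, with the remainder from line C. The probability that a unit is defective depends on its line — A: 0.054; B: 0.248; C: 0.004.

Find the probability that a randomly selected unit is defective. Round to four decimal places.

P(D) ≈ 0.0460

P(C) = 1 − (0.605 + 0.048) = 0.347.
P(D) = P(D|A)·P(A) + P(D|B)·P(B) + P(D|C)·P(C)
      = 0.054·0.605 + 0.248·0.048 + 0.004·0.347
      = 0.03267 + 0.011904 + 0.001388 = 0.045962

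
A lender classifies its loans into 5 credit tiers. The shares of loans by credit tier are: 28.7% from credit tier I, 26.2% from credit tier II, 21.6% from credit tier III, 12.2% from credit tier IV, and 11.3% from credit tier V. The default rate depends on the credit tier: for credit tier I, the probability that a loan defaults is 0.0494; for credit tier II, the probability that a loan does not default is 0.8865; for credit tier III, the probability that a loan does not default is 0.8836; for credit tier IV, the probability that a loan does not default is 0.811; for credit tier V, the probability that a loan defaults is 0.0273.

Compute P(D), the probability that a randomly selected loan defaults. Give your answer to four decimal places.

P(D) ≈ 0.0952

P(D|II) = 1 − 0.8865 = 0.1135.
P(D|III) = 1 − 0.8836 = 0.1164.
P(D|IV) = 1 − 0.811 = 0.189.
Using total probability over the partition,
P(D) = P(D|I)·P(I) + P(D|II)·P(II) + P(D|III)·P(III) + P(D|IV)·P(IV) + P(D|V)·P(V)
      = 0.0494·0.287 + 0.1135·0.262 + 0.1164·0.216 + 0.189·0.122 + 0.0273·0.113
      = 0.0141778 + 0.029737 + 0.0251424 + 0.023058 + 0.0030849 = 0.0952001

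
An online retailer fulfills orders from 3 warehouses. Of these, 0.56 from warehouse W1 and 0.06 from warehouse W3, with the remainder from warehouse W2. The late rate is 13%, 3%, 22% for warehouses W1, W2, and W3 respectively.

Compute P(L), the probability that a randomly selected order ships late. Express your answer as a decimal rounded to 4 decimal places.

P(W2) = 1 − (0.56 + 0.06) = 0.38.
Summing over the partition,
P(L) = P(L|W1)·P(W1) + P(L|W2)·P(W2) + P(L|W3)·P(W3)
      = 0.13·0.56 + 0.03·0.38 + 0.22·0.06
      = 0.0728 + 0.0114 + 0.0132 = 0.0974

0.0974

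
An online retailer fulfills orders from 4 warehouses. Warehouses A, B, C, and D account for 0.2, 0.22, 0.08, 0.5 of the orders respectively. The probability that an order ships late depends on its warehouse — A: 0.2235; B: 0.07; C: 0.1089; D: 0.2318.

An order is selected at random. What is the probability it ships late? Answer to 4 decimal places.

0.1847

P(L) = P(L|A)·P(A) + P(L|B)·P(B) + P(L|C)·P(C) + P(L|D)·P(D)
      = 0.2235·0.2 + 0.07·0.22 + 0.1089·0.08 + 0.2318·0.5
      = 0.0447 + 0.0154 + 0.008712 + 0.1159 = 0.184712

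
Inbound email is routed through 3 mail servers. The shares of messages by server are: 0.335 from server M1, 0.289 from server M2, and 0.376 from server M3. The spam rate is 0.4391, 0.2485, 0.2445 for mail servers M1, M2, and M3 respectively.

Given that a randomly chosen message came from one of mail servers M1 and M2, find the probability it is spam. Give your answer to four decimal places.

Let J = {M1, M2}.
P(J) = 0.335 + 0.289 = 0.624.
P(S ∩ J) = 0.4391·0.335 + 0.2485·0.289 = 0.1470985 + 0.0718165 = 0.218915.
P(S | J) = 0.218915 / 0.624 = 0.350825…

0.3508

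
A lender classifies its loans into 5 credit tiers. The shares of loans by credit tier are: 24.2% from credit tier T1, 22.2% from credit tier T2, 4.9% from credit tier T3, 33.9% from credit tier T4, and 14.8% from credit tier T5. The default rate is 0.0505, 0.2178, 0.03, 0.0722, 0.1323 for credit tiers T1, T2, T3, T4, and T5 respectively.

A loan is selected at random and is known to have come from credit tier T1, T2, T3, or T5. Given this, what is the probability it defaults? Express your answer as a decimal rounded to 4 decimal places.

P(D|S) ≈ 0.1235

Let S = {T1, T2, T3, T5}.
P(S) = 0.242 + 0.222 + 0.049 + 0.148 = 0.661.
P(D ∩ S) = 0.0505·0.242 + 0.2178·0.222 + 0.03·0.049 + 0.1323·0.148 = 0.012221 + 0.0483516 + 0.00147 + 0.0195804 = 0.081623.
P(D | S) = 0.081623 / 0.661 = 0.123484…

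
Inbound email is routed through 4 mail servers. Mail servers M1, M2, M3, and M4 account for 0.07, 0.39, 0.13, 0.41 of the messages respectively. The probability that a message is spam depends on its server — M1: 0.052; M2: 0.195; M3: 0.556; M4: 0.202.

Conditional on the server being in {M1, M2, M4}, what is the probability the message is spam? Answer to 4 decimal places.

0.1868

Let J = {M1, M2, M4}.
P(J) = 0.07 + 0.39 + 0.41 = 0.87.
P(S ∩ J) = 0.052·0.07 + 0.195·0.39 + 0.202·0.41 = 0.00364 + 0.07605 + 0.08282 = 0.16251.
P(S | J) = 0.16251 / 0.87 = 0.186793…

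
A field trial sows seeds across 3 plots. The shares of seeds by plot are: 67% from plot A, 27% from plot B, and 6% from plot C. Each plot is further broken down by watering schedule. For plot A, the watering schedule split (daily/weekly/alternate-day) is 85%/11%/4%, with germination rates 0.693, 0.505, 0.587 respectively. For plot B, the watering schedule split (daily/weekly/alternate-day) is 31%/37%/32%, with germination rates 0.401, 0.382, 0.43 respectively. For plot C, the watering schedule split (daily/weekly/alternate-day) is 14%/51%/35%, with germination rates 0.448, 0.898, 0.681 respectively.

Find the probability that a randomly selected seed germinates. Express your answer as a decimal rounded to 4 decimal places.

P(G|A) = 0.85·0.693 + 0.11·0.505 + 0.04·0.587 = 0.58905 + 0.05555 + 0.02348 = 0.66808
P(G|B) = 0.31·0.401 + 0.37·0.382 + 0.32·0.43 = 0.12431 + 0.14134 + 0.1376 = 0.40325
P(G|C) = 0.14·0.448 + 0.51·0.898 + 0.35·0.681 = 0.06272 + 0.45798 + 0.23835 = 0.75905
By total probability over the outer partition,
P(G) = 0.67·0.66808 + 0.27·0.40325 + 0.06·0.75905
      = 0.4476136 + 0.1088775 + 0.045543 = 0.6020341

P(G) ≈ 0.6020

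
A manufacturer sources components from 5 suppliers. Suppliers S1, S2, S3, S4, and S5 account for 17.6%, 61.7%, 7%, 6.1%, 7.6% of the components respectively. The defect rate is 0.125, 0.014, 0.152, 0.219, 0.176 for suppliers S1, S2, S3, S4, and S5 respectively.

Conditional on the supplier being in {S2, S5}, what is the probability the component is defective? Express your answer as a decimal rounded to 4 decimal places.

P(D|S) ≈ 0.0318

Let S = {S2, S5}.
P(S) = 0.617 + 0.076 = 0.693.
P(D ∩ S) = 0.014·0.617 + 0.176·0.076 = 0.008638 + 0.013376 = 0.022014.
P(D | S) = 0.022014 / 0.693 = 0.031766…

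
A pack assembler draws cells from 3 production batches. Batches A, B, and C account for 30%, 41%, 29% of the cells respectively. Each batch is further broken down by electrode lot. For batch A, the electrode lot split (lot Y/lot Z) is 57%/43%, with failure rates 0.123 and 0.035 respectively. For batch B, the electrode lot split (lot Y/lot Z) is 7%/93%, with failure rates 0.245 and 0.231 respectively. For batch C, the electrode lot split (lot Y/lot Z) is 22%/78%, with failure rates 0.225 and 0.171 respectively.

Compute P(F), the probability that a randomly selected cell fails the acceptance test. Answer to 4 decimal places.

P(F|A) = 0.57·0.123 + 0.43·0.035 = 0.07011 + 0.01505 = 0.08516
P(F|B) = 0.07·0.245 + 0.93·0.231 = 0.01715 + 0.21483 = 0.23198
P(F|C) = 0.22·0.225 + 0.78·0.171 = 0.0495 + 0.13338 = 0.18288
By total probability over the outer partition,
P(F) = 0.3·0.08516 + 0.41·0.23198 + 0.29·0.18288
      = 0.025548 + 0.0951118 + 0.0530352 = 0.173695

P(F) ≈ 0.1737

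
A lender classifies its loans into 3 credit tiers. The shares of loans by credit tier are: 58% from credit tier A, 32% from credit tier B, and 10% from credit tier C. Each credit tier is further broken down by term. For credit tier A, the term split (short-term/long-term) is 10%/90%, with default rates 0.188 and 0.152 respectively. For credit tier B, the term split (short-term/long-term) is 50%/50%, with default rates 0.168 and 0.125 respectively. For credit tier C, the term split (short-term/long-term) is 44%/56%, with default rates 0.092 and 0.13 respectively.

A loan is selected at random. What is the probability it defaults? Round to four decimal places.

0.1485

P(D|A) = 0.1·0.188 + 0.9·0.152 = 0.0188 + 0.1368 = 0.1556
P(D|B) = 0.5·0.168 + 0.5·0.125 = 0.084 + 0.0625 = 0.1465
P(D|C) = 0.44·0.092 + 0.56·0.13 = 0.04048 + 0.0728 = 0.11328
By total probability over the outer partition,
P(D) = 0.58·0.1556 + 0.32·0.1465 + 0.1·0.11328
      = 0.090248 + 0.04688 + 0.011328 = 0.148456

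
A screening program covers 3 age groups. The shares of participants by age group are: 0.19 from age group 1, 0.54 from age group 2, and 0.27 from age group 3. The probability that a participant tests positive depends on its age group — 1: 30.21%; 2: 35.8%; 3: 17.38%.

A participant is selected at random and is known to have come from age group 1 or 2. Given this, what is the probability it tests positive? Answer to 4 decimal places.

Let S = {1, 2}.
P(S) = 0.19 + 0.54 = 0.73.
P(T ∩ S) = 0.3021·0.19 + 0.358·0.54 = 0.057399 + 0.19332 = 0.250719.
P(T | S) = 0.250719 / 0.73 = 0.343451…

P(T|S) ≈ 0.3435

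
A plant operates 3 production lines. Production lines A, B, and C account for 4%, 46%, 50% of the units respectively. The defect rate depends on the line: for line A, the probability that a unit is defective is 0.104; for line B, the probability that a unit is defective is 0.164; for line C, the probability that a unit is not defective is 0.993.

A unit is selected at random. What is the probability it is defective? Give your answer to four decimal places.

0.0831

P(D|C) = 1 − 0.993 = 0.007.
P(D) = P(D|A)·P(A) + P(D|B)·P(B) + P(D|C)·P(C)
      = 0.104·0.04 + 0.164·0.46 + 0.007·0.5
      = 0.00416 + 0.07544 + 0.0035 = 0.0831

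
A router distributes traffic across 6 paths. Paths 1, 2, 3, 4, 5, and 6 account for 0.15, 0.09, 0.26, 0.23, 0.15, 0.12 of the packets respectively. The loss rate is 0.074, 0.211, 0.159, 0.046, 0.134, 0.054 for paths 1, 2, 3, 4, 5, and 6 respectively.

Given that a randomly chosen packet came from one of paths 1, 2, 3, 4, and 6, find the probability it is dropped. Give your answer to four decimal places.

Let S = {1, 2, 3, 4, 6}.
P(S) = 0.15 + 0.09 + 0.26 + 0.23 + 0.12 = 0.85.
P(L ∩ S) = 0.074·0.15 + 0.211·0.09 + 0.159·0.26 + 0.046·0.23 + 0.054·0.12 = 0.0111 + 0.01899 + 0.04134 + 0.01058 + 0.00648 = 0.08849.
P(L | S) = 0.08849 / 0.85 = 0.104106…

P(L|S) ≈ 0.1041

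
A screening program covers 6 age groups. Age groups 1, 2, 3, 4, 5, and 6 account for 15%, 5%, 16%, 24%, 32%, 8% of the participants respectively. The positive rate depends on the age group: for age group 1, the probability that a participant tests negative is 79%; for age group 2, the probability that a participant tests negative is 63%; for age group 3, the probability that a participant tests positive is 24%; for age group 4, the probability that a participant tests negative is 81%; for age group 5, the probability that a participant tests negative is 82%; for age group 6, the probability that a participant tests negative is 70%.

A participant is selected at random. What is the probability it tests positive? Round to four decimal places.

P(T|1) = 1 − 0.79 = 0.21.
P(T|2) = 1 − 0.63 = 0.37.
P(T|4) = 1 − 0.81 = 0.19.
P(T|5) = 1 − 0.82 = 0.18.
P(T|6) = 1 − 0.7 = 0.3.
Using total probability over the partition,
P(T) = P(T|1)·P(1) + P(T|2)·P(2) + P(T|3)·P(3) + P(T|4)·P(4) + P(T|5)·P(5) + P(T|6)·P(6)
      = 0.21·0.15 + 0.37·0.05 + 0.24·0.16 + 0.19·0.24 + 0.18·0.32 + 0.3·0.08
      = 0.0315 + 0.0185 + 0.0384 + 0.0456 + 0.0576 + 0.024 = 0.2156

0.2156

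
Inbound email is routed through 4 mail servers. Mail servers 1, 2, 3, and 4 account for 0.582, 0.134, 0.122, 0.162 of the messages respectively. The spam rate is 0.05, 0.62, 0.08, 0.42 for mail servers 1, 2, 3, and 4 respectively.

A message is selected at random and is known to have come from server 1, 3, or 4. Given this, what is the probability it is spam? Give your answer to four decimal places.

Let J = {1, 3, 4}.
P(J) = 0.582 + 0.122 + 0.162 = 0.866.
P(S ∩ J) = 0.05·0.582 + 0.08·0.122 + 0.42·0.162 = 0.0291 + 0.00976 + 0.06804 = 0.1069.
P(S | J) = 0.1069 / 0.866 = 0.123441…

P(S|J) ≈ 0.1234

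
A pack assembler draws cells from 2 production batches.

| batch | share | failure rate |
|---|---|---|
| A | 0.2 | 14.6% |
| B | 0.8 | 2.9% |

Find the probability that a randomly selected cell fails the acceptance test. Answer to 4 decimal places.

Using total probability over the partition,
P(F) = P(F|A)·P(A) + P(F|B)·P(B)
      = 0.146·0.2 + 0.029·0.8
      = 0.0292 + 0.0232 = 0.0524

0.0524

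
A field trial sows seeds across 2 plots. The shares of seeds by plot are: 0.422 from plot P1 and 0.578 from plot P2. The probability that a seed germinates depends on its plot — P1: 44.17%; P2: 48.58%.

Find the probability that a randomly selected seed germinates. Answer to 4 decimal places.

0.4672

By the law of total probability,
P(G) = P(G|P1)·P(P1) + P(G|P2)·P(P2)
      = 0.4417·0.422 + 0.4858·0.578
      = 0.1863974 + 0.2807924 = 0.4671898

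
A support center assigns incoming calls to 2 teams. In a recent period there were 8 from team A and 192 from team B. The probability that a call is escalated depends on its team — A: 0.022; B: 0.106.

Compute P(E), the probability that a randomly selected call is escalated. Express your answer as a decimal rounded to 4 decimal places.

0.1026

Total: 8 + 192 = 200.
P(A) = 8/200 = 0.04. P(B) = 192/200 = 0.96.
P(E) = P(E|A)·P(A) + P(E|B)·P(B)
      = 0.022·0.04 + 0.106·0.96
      = 0.00088 + 0.10176 = 0.10264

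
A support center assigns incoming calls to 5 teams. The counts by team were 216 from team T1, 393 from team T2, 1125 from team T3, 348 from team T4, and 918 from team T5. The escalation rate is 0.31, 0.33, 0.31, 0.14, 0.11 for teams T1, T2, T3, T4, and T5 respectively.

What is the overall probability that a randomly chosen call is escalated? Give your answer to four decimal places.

Total: 216 + 393 + 1125 + 348 + 918 = 3000.
P(T1) = 216/3000 = 0.072. P(T2) = 393/3000 = 0.131. P(T3) = 1125/3000 = 0.375. P(T4) = 348/3000 = 0.116. P(T5) = 918/3000 = 0.306.
P(E) = P(E|T1)·P(T1) + P(E|T2)·P(T2) + P(E|T3)·P(T3) + P(E|T4)·P(T4) + P(E|T5)·P(T5)
      = 0.31·0.072 + 0.33·0.131 + 0.31·0.375 + 0.14·0.116 + 0.11·0.306
      = 0.02232 + 0.04323 + 0.11625 + 0.01624 + 0.03366 = 0.2317

0.2317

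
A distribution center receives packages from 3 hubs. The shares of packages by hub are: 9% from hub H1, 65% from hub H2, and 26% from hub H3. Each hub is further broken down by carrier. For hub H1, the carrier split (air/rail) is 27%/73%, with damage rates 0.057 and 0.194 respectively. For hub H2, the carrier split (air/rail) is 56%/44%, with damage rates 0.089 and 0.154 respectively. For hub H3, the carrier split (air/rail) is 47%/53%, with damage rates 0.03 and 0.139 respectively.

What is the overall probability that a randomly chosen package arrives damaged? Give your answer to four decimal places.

P(D|H1) = 0.27·0.057 + 0.73·0.194 = 0.01539 + 0.14162 = 0.15701
P(D|H2) = 0.56·0.089 + 0.44·0.154 = 0.04984 + 0.06776 = 0.1176
P(D|H3) = 0.47·0.03 + 0.53·0.139 = 0.0141 + 0.07367 = 0.08777
By total probability over the outer partition,
P(D) = 0.09·0.15701 + 0.65·0.1176 + 0.26·0.08777
      = 0.0141309 + 0.07644 + 0.0228202 = 0.1133911

0.1134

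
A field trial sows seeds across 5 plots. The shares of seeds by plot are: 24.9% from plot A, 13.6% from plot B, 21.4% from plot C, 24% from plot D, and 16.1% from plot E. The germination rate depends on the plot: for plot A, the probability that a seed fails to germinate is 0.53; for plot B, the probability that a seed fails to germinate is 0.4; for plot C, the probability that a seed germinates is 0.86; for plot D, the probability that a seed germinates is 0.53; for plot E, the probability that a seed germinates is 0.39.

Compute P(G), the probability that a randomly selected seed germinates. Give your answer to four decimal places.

P(G|A) = 1 − 0.53 = 0.47.
P(G|B) = 1 − 0.4 = 0.6.
P(G) = P(G|A)·P(A) + P(G|B)·P(B) + P(G|C)·P(C) + P(G|D)·P(D) + P(G|E)·P(E)
      = 0.47·0.249 + 0.6·0.136 + 0.86·0.214 + 0.53·0.24 + 0.39·0.161
      = 0.11703 + 0.0816 + 0.18404 + 0.1272 + 0.06279 = 0.57266

P(G) ≈ 0.5727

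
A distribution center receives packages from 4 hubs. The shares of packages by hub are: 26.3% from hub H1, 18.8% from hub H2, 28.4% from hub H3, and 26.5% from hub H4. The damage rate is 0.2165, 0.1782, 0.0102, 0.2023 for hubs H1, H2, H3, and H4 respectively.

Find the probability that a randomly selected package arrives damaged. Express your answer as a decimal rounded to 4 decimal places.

Summing over the partition,
P(D) = P(D|H1)·P(H1) + P(D|H2)·P(H2) + P(D|H3)·P(H3) + P(D|H4)·P(H4)
      = 0.2165·0.263 + 0.1782·0.188 + 0.0102·0.284 + 0.2023·0.265
      = 0.0569395 + 0.0335016 + 0.0028968 + 0.0536095 = 0.1469474

P(D) ≈ 0.1469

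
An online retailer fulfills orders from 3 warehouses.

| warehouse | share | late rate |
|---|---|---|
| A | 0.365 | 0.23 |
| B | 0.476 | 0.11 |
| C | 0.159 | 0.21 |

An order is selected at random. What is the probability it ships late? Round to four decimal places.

0.1697

P(L) = P(L|A)·P(A) + P(L|B)·P(B) + P(L|C)·P(C)
      = 0.23·0.365 + 0.11·0.476 + 0.21·0.159
      = 0.08395 + 0.05236 + 0.03339 = 0.1697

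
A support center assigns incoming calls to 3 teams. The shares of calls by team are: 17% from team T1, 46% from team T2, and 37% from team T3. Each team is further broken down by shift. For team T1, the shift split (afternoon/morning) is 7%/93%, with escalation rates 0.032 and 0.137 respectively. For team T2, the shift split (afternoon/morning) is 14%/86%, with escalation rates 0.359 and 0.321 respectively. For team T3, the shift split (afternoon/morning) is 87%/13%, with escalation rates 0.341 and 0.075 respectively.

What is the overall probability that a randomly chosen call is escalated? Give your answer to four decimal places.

P(E|T1) = 0.07·0.032 + 0.93·0.137 = 0.00224 + 0.12741 = 0.12965
P(E|T2) = 0.14·0.359 + 0.86·0.321 = 0.05026 + 0.27606 = 0.32632
P(E|T3) = 0.87·0.341 + 0.13·0.075 = 0.29667 + 0.00975 = 0.30642
Then overall,
P(E) = 0.17·0.12965 + 0.46·0.32632 + 0.37·0.30642
      = 0.0220405 + 0.1501072 + 0.1133754 = 0.2855231

P(E) ≈ 0.2855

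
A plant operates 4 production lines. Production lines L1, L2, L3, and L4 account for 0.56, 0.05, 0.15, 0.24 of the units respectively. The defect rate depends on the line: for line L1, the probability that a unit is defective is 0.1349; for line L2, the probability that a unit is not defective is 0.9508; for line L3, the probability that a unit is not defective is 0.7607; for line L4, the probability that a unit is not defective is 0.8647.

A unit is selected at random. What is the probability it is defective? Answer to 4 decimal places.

P(D) ≈ 0.1464

P(D|L2) = 1 − 0.9508 = 0.0492.
P(D|L3) = 1 − 0.7607 = 0.2393.
P(D|L4) = 1 − 0.8647 = 0.1353.
Summing over the partition,
P(D) = P(D|L1)·P(L1) + P(D|L2)·P(L2) + P(D|L3)·P(L3) + P(D|L4)·P(L4)
      = 0.1349·0.56 + 0.0492·0.05 + 0.2393·0.15 + 0.1353·0.24
      = 0.075544 + 0.00246 + 0.035895 + 0.032472 = 0.146371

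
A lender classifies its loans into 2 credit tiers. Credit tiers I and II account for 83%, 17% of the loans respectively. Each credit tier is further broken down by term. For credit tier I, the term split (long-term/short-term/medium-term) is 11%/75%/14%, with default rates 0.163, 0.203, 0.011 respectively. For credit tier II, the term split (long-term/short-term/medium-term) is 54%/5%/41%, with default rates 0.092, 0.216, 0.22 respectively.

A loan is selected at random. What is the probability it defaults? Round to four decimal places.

P(D|I) = 0.11·0.163 + 0.75·0.203 + 0.14·0.011 = 0.01793 + 0.15225 + 0.00154 = 0.17172
P(D|II) = 0.54·0.092 + 0.05·0.216 + 0.41·0.22 = 0.04968 + 0.0108 + 0.0902 = 0.15068
By total probability over the outer partition,
P(D) = 0.83·0.17172 + 0.17·0.15068
      = 0.1425276 + 0.0256156 = 0.1681432

0.1681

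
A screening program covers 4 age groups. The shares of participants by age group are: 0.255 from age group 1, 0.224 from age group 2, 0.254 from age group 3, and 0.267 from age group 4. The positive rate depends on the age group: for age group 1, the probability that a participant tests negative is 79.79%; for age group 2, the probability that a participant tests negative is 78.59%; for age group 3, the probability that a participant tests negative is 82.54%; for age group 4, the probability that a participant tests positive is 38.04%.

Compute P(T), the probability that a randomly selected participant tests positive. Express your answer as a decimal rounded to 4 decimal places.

P(T) ≈ 0.2454

P(T|1) = 1 − 0.7979 = 0.2021.
P(T|2) = 1 − 0.7859 = 0.2141.
P(T|3) = 1 − 0.8254 = 0.1746.
By the law of total probability,
P(T) = P(T|1)·P(1) + P(T|2)·P(2) + P(T|3)·P(3) + P(T|4)·P(4)
      = 0.2021·0.255 + 0.2141·0.224 + 0.1746·0.254 + 0.3804·0.267
      = 0.0515355 + 0.0479584 + 0.0443484 + 0.1015668 = 0.2454091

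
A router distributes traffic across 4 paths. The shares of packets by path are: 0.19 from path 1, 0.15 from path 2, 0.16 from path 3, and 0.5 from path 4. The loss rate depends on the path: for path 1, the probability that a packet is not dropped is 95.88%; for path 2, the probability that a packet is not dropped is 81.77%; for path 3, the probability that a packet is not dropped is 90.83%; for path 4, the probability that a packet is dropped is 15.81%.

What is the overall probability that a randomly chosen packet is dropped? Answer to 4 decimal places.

P(L|1) = 1 − 0.9588 = 0.0412.
P(L|2) = 1 − 0.8177 = 0.1823.
P(L|3) = 1 − 0.9083 = 0.0917.
P(L) = P(L|1)·P(1) + P(L|2)·P(2) + P(L|3)·P(3) + P(L|4)·P(4)
      = 0.0412·0.19 + 0.1823·0.15 + 0.0917·0.16 + 0.1581·0.5
      = 0.007828 + 0.027345 + 0.014672 + 0.07905 = 0.128895

P(L) ≈ 0.1289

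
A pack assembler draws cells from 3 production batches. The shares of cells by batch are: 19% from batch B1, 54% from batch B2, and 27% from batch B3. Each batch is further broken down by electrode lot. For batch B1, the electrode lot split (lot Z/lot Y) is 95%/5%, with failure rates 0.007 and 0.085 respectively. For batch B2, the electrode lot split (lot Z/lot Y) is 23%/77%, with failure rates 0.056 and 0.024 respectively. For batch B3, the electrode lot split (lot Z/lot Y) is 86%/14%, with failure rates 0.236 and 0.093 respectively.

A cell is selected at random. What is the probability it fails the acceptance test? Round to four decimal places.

0.0773

P(F|B1) = 0.95·0.007 + 0.05·0.085 = 0.00665 + 0.00425 = 0.0109
P(F|B2) = 0.23·0.056 + 0.77·0.024 = 0.01288 + 0.01848 = 0.03136
P(F|B3) = 0.86·0.236 + 0.14·0.093 = 0.20296 + 0.01302 = 0.21598
Then overall,
P(F) = 0.19·0.0109 + 0.54·0.03136 + 0.27·0.21598
      = 0.002071 + 0.0169344 + 0.0583146 = 0.07732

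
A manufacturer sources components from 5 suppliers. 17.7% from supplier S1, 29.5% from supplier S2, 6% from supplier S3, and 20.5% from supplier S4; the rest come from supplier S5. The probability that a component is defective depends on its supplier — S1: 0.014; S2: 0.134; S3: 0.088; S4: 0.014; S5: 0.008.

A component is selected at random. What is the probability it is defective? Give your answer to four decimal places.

P(D) ≈ 0.0523

P(S5) = 1 − (0.177 + 0.295 + 0.06 + 0.205) = 0.263.
P(D) = P(D|S1)·P(S1) + P(D|S2)·P(S2) + P(D|S3)·P(S3) + P(D|S4)·P(S4) + P(D|S5)·P(S5)
      = 0.014·0.177 + 0.134·0.295 + 0.088·0.06 + 0.014·0.205 + 0.008·0.263
      = 0.002478 + 0.03953 + 0.00528 + 0.00287 + 0.002104 = 0.052262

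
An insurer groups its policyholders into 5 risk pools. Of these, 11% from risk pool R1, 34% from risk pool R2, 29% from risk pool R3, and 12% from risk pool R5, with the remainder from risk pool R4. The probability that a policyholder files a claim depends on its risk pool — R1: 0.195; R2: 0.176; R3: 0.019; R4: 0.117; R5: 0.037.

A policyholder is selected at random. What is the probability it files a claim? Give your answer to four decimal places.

P(C) ≈ 0.1076

P(R4) = 1 − (0.11 + 0.34 + 0.29 + 0.12) = 0.14.
By the law of total probability,
P(C) = P(C|R1)·P(R1) + P(C|R2)·P(R2) + P(C|R3)·P(R3) + P(C|R4)·P(R4) + P(C|R5)·P(R5)
      = 0.195·0.11 + 0.176·0.34 + 0.019·0.29 + 0.117·0.14 + 0.037·0.12
      = 0.02145 + 0.05984 + 0.00551 + 0.01638 + 0.00444 = 0.10762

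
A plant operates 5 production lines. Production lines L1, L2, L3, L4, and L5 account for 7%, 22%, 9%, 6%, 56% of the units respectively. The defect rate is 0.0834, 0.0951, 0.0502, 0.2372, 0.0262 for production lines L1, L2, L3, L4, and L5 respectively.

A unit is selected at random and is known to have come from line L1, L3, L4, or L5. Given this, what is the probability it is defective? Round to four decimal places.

0.0503

Let S = {L1, L3, L4, L5}.
P(S) = 0.07 + 0.09 + 0.06 + 0.56 = 0.78.
P(D ∩ S) = 0.0834·0.07 + 0.0502·0.09 + 0.2372·0.06 + 0.0262·0.56 = 0.005838 + 0.004518 + 0.014232 + 0.014672 = 0.03926.
P(D | S) = 0.03926 / 0.78 = 0.050333…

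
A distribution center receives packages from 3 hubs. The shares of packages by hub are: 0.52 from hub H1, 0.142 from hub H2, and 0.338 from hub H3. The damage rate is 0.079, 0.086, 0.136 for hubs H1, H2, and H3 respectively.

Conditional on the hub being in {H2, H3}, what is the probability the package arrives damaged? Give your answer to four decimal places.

P(D|S) ≈ 0.1212

Let S = {H2, H3}.
P(S) = 0.142 + 0.338 = 0.48.
P(D ∩ S) = 0.086·0.142 + 0.136·0.338 = 0.012212 + 0.045968 = 0.05818.
P(D | S) = 0.05818 / 0.48 = 0.121208…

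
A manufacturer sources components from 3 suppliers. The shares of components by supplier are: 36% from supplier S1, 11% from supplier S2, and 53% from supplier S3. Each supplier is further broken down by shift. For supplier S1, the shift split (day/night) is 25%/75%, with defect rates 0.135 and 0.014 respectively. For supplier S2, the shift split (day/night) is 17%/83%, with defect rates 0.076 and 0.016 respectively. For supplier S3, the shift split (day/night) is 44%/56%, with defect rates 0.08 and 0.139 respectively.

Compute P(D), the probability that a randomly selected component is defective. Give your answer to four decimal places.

P(D|S1) = 0.25·0.135 + 0.75·0.014 = 0.03375 + 0.0105 = 0.04425
P(D|S2) = 0.17·0.076 + 0.83·0.016 = 0.01292 + 0.01328 = 0.0262
P(D|S3) = 0.44·0.08 + 0.56·0.139 = 0.0352 + 0.07784 = 0.11304
By total probability over the outer partition,
P(D) = 0.36·0.04425 + 0.11·0.0262 + 0.53·0.11304
      = 0.01593 + 0.002882 + 0.0599112 = 0.0787232

0.0787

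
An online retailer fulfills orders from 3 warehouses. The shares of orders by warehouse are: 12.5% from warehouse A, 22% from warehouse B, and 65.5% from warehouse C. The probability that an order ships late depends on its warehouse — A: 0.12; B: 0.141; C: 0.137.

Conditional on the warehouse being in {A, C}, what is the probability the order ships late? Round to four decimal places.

P(L|S) ≈ 0.1343

Let S = {A, C}.
P(S) = 0.125 + 0.655 = 0.78.
P(L ∩ S) = 0.12·0.125 + 0.137·0.655 = 0.015 + 0.089735 = 0.104735.
P(L | S) = 0.104735 / 0.78 = 0.134276…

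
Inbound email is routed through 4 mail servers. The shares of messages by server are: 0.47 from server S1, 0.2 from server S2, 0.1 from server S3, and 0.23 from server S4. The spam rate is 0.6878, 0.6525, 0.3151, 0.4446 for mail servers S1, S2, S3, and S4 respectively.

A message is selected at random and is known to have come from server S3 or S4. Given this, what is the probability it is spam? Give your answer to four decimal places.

0.4054

Let J = {S3, S4}.
P(J) = 0.1 + 0.23 = 0.33.
P(S ∩ J) = 0.3151·0.1 + 0.4446·0.23 = 0.03151 + 0.102258 = 0.133768.
P(S | J) = 0.133768 / 0.33 = 0.405358…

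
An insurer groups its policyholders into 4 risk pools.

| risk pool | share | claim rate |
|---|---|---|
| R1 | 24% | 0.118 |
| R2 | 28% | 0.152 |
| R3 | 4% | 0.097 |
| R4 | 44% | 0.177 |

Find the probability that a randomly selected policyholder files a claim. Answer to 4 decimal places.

P(C) ≈ 0.1526

P(C) = P(C|R1)·P(R1) + P(C|R2)·P(R2) + P(C|R3)·P(R3) + P(C|R4)·P(R4)
      = 0.118·0.24 + 0.152·0.28 + 0.097·0.04 + 0.177·0.44
      = 0.02832 + 0.04256 + 0.00388 + 0.07788 = 0.15264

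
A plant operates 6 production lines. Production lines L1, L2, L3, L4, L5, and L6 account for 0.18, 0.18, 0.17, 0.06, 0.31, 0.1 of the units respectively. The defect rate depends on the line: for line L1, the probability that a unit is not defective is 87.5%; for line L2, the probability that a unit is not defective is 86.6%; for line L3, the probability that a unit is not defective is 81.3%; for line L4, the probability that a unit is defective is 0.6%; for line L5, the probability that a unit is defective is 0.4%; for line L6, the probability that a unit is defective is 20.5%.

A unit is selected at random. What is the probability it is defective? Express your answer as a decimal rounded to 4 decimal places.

0.1005

P(D|L1) = 1 − 0.875 = 0.125.
P(D|L2) = 1 − 0.866 = 0.134.
P(D|L3) = 1 − 0.813 = 0.187.
P(D) = P(D|L1)·P(L1) + P(D|L2)·P(L2) + P(D|L3)·P(L3) + P(D|L4)·P(L4) + P(D|L5)·P(L5) + P(D|L6)·P(L6)
      = 0.125·0.18 + 0.134·0.18 + 0.187·0.17 + 0.006·0.06 + 0.004·0.31 + 0.205·0.1
      = 0.0225 + 0.02412 + 0.03179 + 0.00036 + 0.00124 + 0.0205 = 0.10051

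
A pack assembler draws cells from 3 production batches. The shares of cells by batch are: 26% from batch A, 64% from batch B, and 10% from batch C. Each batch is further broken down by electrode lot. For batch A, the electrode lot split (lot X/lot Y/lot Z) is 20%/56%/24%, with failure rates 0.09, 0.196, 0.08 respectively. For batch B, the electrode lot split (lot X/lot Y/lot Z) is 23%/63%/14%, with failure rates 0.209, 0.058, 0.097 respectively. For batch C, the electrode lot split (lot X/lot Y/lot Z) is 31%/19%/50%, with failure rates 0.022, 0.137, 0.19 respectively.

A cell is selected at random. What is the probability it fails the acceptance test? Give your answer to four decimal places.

P(F) ≈ 0.1138

P(F|A) = 0.2·0.09 + 0.56·0.196 + 0.24·0.08 = 0.018 + 0.10976 + 0.0192 = 0.14696
P(F|B) = 0.23·0.209 + 0.63·0.058 + 0.14·0.097 = 0.04807 + 0.03654 + 0.01358 = 0.09819
P(F|C) = 0.31·0.022 + 0.19·0.137 + 0.5·0.19 = 0.00682 + 0.02603 + 0.095 = 0.12785
By total probability over the outer partition,
P(F) = 0.26·0.14696 + 0.64·0.09819 + 0.1·0.12785
      = 0.0382096 + 0.0628416 + 0.012785 = 0.1138362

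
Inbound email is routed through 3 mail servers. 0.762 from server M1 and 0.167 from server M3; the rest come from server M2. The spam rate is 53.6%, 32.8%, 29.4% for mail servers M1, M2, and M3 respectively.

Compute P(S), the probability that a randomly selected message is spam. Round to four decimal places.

P(M2) = 1 − (0.762 + 0.167) = 0.071.
P(S) = P(S|M1)·P(M1) + P(S|M2)·P(M2) + P(S|M3)·P(M3)
      = 0.536·0.762 + 0.328·0.071 + 0.294·0.167
      = 0.408432 + 0.023288 + 0.049098 = 0.480818

P(S) ≈ 0.4808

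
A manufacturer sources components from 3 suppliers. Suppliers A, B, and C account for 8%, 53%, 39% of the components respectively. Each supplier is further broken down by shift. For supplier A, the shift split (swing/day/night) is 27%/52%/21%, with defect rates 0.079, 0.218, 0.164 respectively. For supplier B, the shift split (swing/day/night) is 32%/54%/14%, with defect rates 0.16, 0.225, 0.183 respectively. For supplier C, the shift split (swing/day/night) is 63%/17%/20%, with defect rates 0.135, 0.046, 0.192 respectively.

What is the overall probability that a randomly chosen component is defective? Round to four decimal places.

P(D) ≈ 0.1698

P(D|A) = 0.27·0.079 + 0.52·0.218 + 0.21·0.164 = 0.02133 + 0.11336 + 0.03444 = 0.16913
P(D|B) = 0.32·0.16 + 0.54·0.225 + 0.14·0.183 = 0.0512 + 0.1215 + 0.02562 = 0.19832
P(D|C) = 0.63·0.135 + 0.17·0.046 + 0.2·0.192 = 0.08505 + 0.00782 + 0.0384 = 0.13127
By total probability over the outer partition,
P(D) = 0.08·0.16913 + 0.53·0.19832 + 0.39·0.13127
      = 0.0135304 + 0.1051096 + 0.0511953 = 0.1698353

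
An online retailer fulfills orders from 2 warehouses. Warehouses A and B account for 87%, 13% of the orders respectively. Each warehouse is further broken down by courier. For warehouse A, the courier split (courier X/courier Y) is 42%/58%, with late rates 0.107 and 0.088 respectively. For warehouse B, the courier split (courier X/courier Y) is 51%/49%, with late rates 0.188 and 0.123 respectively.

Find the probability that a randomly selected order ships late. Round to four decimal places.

0.1038

P(L|A) = 0.42·0.107 + 0.58·0.088 = 0.04494 + 0.05104 = 0.09598
P(L|B) = 0.51·0.188 + 0.49·0.123 = 0.09588 + 0.06027 = 0.15615
By total probability over the outer partition,
P(L) = 0.87·0.09598 + 0.13·0.15615
      = 0.0835026 + 0.0202995 = 0.1038021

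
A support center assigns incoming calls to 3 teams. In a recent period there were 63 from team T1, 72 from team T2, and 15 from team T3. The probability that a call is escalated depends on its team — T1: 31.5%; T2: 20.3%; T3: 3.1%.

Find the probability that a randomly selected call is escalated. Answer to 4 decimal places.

Total: 63 + 72 + 15 = 150.
P(T1) = 63/150 = 0.42. P(T2) = 72/150 = 0.48. P(T3) = 15/150 = 0.1.
P(E) = P(E|T1)·P(T1) + P(E|T2)·P(T2) + P(E|T3)·P(T3)
      = 0.315·0.42 + 0.203·0.48 + 0.031·0.1
      = 0.1323 + 0.09744 + 0.0031 = 0.23284

P(E) ≈ 0.2328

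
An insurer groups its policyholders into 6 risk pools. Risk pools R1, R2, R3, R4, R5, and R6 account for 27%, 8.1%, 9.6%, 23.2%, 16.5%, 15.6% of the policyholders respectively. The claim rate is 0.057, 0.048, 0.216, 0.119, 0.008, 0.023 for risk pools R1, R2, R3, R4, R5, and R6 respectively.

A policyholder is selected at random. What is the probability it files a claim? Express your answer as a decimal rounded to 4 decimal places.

P(C) = P(C|R1)·P(R1) + P(C|R2)·P(R2) + P(C|R3)·P(R3) + P(C|R4)·P(R4) + P(C|R5)·P(R5) + P(C|R6)·P(R6)
      = 0.057·0.27 + 0.048·0.081 + 0.216·0.096 + 0.119·0.232 + 0.008·0.165 + 0.023·0.156
      = 0.01539 + 0.003888 + 0.020736 + 0.027608 + 0.00132 + 0.003588 = 0.07253

0.0725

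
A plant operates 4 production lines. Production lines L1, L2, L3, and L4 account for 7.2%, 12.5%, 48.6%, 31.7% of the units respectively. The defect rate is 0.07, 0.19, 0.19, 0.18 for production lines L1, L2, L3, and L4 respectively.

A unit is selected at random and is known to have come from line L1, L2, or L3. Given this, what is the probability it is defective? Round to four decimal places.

Let S = {L1, L2, L3}.
P(S) = 0.072 + 0.125 + 0.486 = 0.683.
P(D ∩ S) = 0.07·0.072 + 0.19·0.125 + 0.19·0.486 = 0.00504 + 0.02375 + 0.09234 = 0.12113.
P(D | S) = 0.12113 / 0.683 = 0.177350…

0.1773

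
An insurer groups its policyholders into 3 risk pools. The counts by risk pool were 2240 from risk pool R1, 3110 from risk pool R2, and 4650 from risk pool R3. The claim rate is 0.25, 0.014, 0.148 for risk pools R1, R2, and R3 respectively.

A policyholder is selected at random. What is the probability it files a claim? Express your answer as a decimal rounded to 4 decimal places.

P(C) ≈ 0.1292

Total: 2240 + 3110 + 4650 = 10000.
P(R1) = 2240/10000 = 0.224. P(R2) = 3110/10000 = 0.311. P(R3) = 4650/10000 = 0.465.
P(C) = P(C|R1)·P(R1) + P(C|R2)·P(R2) + P(C|R3)·P(R3)
      = 0.25·0.224 + 0.014·0.311 + 0.148·0.465
      = 0.056 + 0.004354 + 0.06882 = 0.129174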